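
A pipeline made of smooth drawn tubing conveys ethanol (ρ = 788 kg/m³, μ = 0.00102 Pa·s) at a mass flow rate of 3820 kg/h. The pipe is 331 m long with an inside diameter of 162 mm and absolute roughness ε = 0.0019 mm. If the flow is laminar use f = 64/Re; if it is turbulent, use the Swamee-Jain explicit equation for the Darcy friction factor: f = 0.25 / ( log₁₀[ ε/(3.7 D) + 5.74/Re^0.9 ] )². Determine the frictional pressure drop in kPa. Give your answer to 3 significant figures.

ṁ = 3820 kg/h = 3820/3600 = 1.061 kg/s.
A = πD²/4 = π(0.162)²/4 = 0.02061 m²; mean velocity V = ṁ/(ρA) = 1.061/(788 · 0.02061) = 0.06533 m/s.
Reynolds number Re = ρVD/μ = 788 · 0.06533 · 0.162 / 0.00102 = 8176.
Re > 4000 → turbulent. Relative roughness ε/D = 1.9e-06/0.162 = 1.17e-05. Swamee-Jain: f = 0.25/(log₁₀[1.17e-05/3.7 + 5.74/8176^0.9])² = 0.25/(log₁₀[3.17e-06 + 0.00173])² = 0.25/(-2.762)² = 0.03278.
Darcy-Weisbach: ΔP = f(L/D)(ρV²/2) = 0.03278·(331/0.162)·(788·0.06533²/2) = 0.03278·2043·1.682 = 112.6 Pa.
ΔP = 112.6 Pa = 0.113 kPa.

ΔP ≈ 0.113 kPa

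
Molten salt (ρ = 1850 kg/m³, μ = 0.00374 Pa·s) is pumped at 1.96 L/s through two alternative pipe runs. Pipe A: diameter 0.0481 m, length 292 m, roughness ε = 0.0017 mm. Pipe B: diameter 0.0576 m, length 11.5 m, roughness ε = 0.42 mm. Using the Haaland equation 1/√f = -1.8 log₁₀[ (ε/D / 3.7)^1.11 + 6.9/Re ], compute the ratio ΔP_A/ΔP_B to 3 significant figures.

Pipe A: V = Q/A = 0.00196/0.001817 = 1.079 m/s; Re = 2.566e+04; ε/D = 3.53e-05; Haaland → f = 0.02427; ΔP_A = f(L/D)(ρV²/2) = 1.586e+05 Pa.
Pipe B: V = Q/A = 0.00196/0.002606 = 0.7522 m/s; Re = 2.143e+04; ε/D = 0.00729; Haaland → f = 0.03718; ΔP_B = f(L/D)(ρV²/2) = 3885 Pa.
ΔP_A/ΔP_B = 1.586e+05/3885 = 40.8.

ΔP_A/ΔP_B ≈ 40.8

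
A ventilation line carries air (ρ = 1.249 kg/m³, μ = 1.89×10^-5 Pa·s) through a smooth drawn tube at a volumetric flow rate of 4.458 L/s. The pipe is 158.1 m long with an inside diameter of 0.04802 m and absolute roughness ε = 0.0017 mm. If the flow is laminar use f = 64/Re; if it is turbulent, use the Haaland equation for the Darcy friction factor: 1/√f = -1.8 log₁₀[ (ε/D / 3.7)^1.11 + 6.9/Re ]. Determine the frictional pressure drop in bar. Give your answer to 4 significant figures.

ΔP ≈ 0.004126 bar

Q = 4.458 L/s = 4.458/1000 = 0.004458 m³/s.
Cross-sectional area A = πD²/4 = π(0.04802)²/4 = 0.001811 m²; mean velocity V = Q/A = 0.004458/0.001811 = 2.462 m/s.
Reynolds number Re = ρVD/μ = 1.249 · 2.462 · 0.04802 / 1.89e-05 = 7811.
Re > 4000 → turbulent. Relative roughness ε/D = 1.7e-06/0.04802 = 3.54e-05. Haaland: 1/√f = -1.8 log₁₀[(3.54e-05/3.7)^1.11 + 6.9/7811] = -1.8 log₁₀[2.68e-06 + 0.000883] = 5.495, so f = 0.03312.
Darcy-Weisbach: ΔP = f(L/D)(ρV²/2) = 0.03312·(158.1/0.04802)·(1.249·2.462²/2) = 0.03312·3292·3.784 = 412.6 Pa.
ΔP = 412.6 Pa = 0.004126 bar.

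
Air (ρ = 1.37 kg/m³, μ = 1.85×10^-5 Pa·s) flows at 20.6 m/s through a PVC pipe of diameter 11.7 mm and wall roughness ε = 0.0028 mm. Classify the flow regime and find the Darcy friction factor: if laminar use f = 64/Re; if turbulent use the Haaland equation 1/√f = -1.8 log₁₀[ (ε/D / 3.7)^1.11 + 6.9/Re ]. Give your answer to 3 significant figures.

f ≈ 0.0269

Re = ρVD/μ = 1.37·20.6·0.0117/1.85e-05 = 1.785e+04.
Re > 4000 → turbulent. ε/D = 2.8e-06/0.0117 = 0.000239; Haaland: 1/√f = -1.8 log₁₀[2.24e-05 + 0.000387] = 6.099, so f = 0.02688.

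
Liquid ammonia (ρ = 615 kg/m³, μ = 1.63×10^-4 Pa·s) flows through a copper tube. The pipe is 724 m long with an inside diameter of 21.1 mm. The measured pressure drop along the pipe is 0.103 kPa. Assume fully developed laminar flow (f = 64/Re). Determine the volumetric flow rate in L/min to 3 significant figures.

Q ≈ 0.255 L/min

For laminar flow, f = 64/Re with Re = ρVD/μ, so Darcy-Weisbach reduces to ΔP = 32μLV/D². Solving for V: V = ΔP·D²/(32μL) = 103·(0.0211)²/(32·0.000163·724) = 0.01214 m/s.
Check: Re = ρVD/μ = 615·0.01214·0.0211/0.000163 = 966.7 < 2300, so the laminar assumption holds.
Q = V·A = 0.01214·(π/4·0.0211²) = 4.246e-06 m³/s = 0.255 L/min.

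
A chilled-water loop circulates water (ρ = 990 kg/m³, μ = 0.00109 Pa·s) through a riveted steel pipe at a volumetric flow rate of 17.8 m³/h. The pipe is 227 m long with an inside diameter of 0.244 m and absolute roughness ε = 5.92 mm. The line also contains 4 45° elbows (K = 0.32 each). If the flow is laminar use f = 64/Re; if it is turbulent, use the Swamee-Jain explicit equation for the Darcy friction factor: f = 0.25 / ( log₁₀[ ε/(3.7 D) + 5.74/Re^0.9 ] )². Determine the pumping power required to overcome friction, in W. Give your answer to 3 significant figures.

P ≈ 1.42 W

Q = 17.8 m³/h = 17.8/3600 = 0.004944 m³/s.
Cross-sectional area A = πD²/4 = π(0.244)²/4 = 0.04676 m²; mean velocity V = Q/A = 0.004944/0.04676 = 0.1057 m/s.
Reynolds number Re = ρVD/μ = 990 · 0.1057 · 0.244 / 0.00109 = 2.343e+04.
Re > 4000 → turbulent. Relative roughness ε/D = 0.00592/0.244 = 0.0243. Swamee-Jain: f = 0.25/(log₁₀[0.0243/3.7 + 5.74/2.343e+04^0.9])² = 0.25/(log₁₀[0.00656 + 0.00067])² = 0.25/(-2.141)² = 0.05454.
Total minor-loss coefficient ΣK = 4·0.32 = 1.28.
ΔP = [f·L/D + ΣK]·(ρV²/2) = [0.05454·227/0.244 + 1.28]·(990·0.1057²/2) = [50.74 + 1.28]·5.535 = 287.9 Pa.
Pumping power P = QΔP = 0.004944·287.9 = 1.424 W = 1.42 W.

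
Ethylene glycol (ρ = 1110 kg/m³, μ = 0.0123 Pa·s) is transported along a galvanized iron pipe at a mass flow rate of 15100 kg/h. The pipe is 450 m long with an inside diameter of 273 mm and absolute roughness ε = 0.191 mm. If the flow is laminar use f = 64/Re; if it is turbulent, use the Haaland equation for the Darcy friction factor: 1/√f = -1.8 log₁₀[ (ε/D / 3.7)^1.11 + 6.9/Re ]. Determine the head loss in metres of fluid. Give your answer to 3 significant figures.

ṁ = 15100 kg/h = 15100/3600 = 4.194 kg/s.
A = πD²/4 = π(0.273)²/4 = 0.05853 m²; mean velocity V = ṁ/(ρA) = 4.194/(1110 · 0.05853) = 0.06456 m/s.
Reynolds number Re = ρVD/μ = 1110 · 0.06456 · 0.273 / 0.0123 = 1590.
Re < 2300 → laminar flow, so f = 64/Re = 64/1590 = 0.04024 (the turbulent correlation is not needed).
Darcy-Weisbach: ΔP = f(L/D)(ρV²/2) = 0.04024·(450/0.273)·(1110·0.06456²/2) = 0.04024·1648·2.313 = 153.4 Pa.
Head loss h_f = ΔP/(ρg) = 153.4/(1110·9.81) = 0.0141 m.

h_f ≈ 0.0141 m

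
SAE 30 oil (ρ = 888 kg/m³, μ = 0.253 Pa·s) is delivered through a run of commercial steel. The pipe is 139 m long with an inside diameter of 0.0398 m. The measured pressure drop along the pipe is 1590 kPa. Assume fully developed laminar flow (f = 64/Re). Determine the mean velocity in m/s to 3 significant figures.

For laminar flow, f = 64/Re with Re = ρVD/μ, so Darcy-Weisbach reduces to ΔP = 32μLV/D². Solving for V: V = ΔP·D²/(32μL) = 1.59e+06·(0.0398)²/(32·0.253·139) = 2.238 m/s.
Check: Re = ρVD/μ = 888·2.238·0.0398/0.253 = 312.6 < 2300, so the laminar assumption holds.

V ≈ 2.24 m/s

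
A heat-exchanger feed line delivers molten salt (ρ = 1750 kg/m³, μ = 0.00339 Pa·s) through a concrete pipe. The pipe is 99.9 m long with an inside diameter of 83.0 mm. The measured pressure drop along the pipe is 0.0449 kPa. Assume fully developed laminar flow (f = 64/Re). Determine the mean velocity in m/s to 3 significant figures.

For laminar flow, f = 64/Re with Re = ρVD/μ, so Darcy-Weisbach reduces to ΔP = 32μLV/D². Solving for V: V = ΔP·D²/(32μL) = 44.9·(0.083)²/(32·0.00339·99.9) = 0.02854 m/s.
Check: Re = ρVD/μ = 1750·0.02854·0.083/0.00339 = 1223 < 2300, so the laminar assumption holds.

V ≈ 0.0285 m/s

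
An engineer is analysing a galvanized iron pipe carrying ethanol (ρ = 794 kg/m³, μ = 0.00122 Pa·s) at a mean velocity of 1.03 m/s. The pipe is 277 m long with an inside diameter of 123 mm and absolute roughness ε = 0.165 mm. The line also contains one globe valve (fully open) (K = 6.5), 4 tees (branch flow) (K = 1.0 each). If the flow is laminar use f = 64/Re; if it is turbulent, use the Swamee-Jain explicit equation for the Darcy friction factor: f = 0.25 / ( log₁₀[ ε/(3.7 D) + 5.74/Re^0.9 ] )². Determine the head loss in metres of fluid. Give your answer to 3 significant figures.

Reynolds number Re = ρVD/μ = 794 · 1.03 · 0.123 / 0.00122 = 8.245e+04.
Re > 4000 → turbulent. Relative roughness ε/D = 0.000165/0.123 = 0.00134. Swamee-Jain: f = 0.25/(log₁₀[0.00134/3.7 + 5.74/8.245e+04^0.9])² = 0.25/(log₁₀[0.000363 + 0.000216])² = 0.25/(-3.238)² = 0.02385.
Total minor-loss coefficient ΣK = 1·6.5 + 4·1 = 10.5.
ΔP = [f·L/D + ΣK]·(ρV²/2) = [0.02385·277/0.123 + 10.5]·(794·1.03²/2) = [53.71 + 10.5]·421.2 = 2.704e+04 Pa.
Head loss h_f = ΔP/(ρg) = 2.704e+04/(794·9.81) = 3.47 m.

h_f ≈ 3.47 m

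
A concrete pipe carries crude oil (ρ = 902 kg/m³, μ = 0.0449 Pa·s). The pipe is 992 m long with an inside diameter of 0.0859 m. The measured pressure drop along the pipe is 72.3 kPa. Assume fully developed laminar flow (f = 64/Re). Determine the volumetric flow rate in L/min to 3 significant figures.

Q ≈ 130 L/min

For laminar flow, f = 64/Re with Re = ρVD/μ, so Darcy-Weisbach reduces to ΔP = 32μLV/D². Solving for V: V = ΔP·D²/(32μL) = 7.23e+04·(0.0859)²/(32·0.0449·992) = 0.3743 m/s.
Check: Re = ρVD/μ = 902·0.3743·0.0859/0.0449 = 645.9 < 2300, so the laminar assumption holds.
Q = V·A = 0.3743·(π/4·0.0859²) = 0.002169 m³/s = 130 L/min.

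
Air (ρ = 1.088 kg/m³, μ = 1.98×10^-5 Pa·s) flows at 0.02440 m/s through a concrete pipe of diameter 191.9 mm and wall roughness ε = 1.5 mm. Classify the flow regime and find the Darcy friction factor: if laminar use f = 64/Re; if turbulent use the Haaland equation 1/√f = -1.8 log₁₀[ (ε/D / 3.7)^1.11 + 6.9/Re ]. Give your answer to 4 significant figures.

Re = ρVD/μ = 1.088·0.0244·0.1919/1.98e-05 = 257.3.
Re < 2300 → laminar, so f = 64/Re = 0.2487 (roughness is irrelevant in laminar flow).

f ≈ 0.2487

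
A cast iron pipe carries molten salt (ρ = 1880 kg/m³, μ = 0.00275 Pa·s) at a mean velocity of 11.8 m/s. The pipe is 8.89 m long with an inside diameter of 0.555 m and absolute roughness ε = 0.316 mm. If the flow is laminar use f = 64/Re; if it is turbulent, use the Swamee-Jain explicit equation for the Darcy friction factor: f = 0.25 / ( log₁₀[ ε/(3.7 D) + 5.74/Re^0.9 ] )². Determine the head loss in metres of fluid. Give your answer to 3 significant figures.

h_f ≈ 1.97 m

Reynolds number Re = ρVD/μ = 1880 · 11.8 · 0.555 / 0.00275 = 4.477e+06.
Re > 4000 → turbulent. Relative roughness ε/D = 0.000316/0.555 = 0.000569. Swamee-Jain: f = 0.25/(log₁₀[0.000569/3.7 + 5.74/4.477e+06^0.9])² = 0.25/(log₁₀[0.000154 + 5.93e-06])² = 0.25/(-3.796)² = 0.01735.
Darcy-Weisbach: ΔP = f(L/D)(ρV²/2) = 0.01735·(8.89/0.555)·(1880·11.8²/2) = 0.01735·16.02·1.309e+05 = 3.637e+04 Pa.
Head loss h_f = ΔP/(ρg) = 3.637e+04/(1880·9.81) = 1.97 m.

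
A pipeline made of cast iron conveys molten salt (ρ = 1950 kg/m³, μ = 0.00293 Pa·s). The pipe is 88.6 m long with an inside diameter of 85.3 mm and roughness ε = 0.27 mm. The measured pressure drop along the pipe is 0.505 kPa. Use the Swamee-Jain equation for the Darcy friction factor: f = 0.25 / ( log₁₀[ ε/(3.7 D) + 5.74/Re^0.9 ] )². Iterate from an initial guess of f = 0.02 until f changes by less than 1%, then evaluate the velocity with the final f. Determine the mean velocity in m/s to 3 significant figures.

Rearranging Darcy-Weisbach: V = √(2·ΔP·D/(f·L·ρ)). With ε/D = 0.00027/0.0853 = 0.00317, iterate starting from f = 0.02:
  f = 0.02 → V = √(2·505·0.0853/(0.02·88.6·1950)) = 0.1579 m/s; Re = ρVD/μ = 8964; f → 0.03666
  f = 0.03666 → V = 0.1166 m/s; Re = 6621; f → 0.03903
  f = 0.03903 → V = 0.113 m/s; Re = 6417; f → 0.0393
Converged (Δf/f < 1%). With the final f = 0.0393: V = √(2·505·0.0853/(0.0393·88.6·1950)) = 0.1126 m/s.

V ≈ 0.113 m/s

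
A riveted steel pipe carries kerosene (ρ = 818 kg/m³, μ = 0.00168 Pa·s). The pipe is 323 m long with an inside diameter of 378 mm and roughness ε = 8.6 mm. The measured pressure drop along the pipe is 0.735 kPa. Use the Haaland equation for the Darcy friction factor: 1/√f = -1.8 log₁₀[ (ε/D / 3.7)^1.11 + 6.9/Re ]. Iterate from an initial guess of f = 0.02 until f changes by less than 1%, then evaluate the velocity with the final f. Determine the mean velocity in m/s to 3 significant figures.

Rearranging Darcy-Weisbach: V = √(2·ΔP·D/(f·L·ρ)). With ε/D = 0.0086/0.378 = 0.0228, iterate starting from f = 0.02:
  f = 0.02 → V = √(2·735·0.378/(0.02·323·818)) = 0.3243 m/s; Re = ρVD/μ = 5.968e+04; f → 0.05183
  f = 0.05183 → V = 0.2014 m/s; Re = 3.708e+04; f → 0.05218
Converged (Δf/f < 1%). With the final f = 0.05218: V = √(2·735·0.378/(0.05218·323·818)) = 0.2008 m/s.

V ≈ 0.201 m/s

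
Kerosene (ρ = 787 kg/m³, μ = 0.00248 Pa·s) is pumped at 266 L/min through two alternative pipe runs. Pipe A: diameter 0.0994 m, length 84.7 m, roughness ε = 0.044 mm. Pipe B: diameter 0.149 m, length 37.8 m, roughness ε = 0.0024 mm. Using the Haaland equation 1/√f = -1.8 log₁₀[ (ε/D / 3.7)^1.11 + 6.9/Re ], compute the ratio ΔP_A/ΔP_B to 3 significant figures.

Pipe A: V = Q/A = 0.004433/0.00776 = 0.5713 m/s; Re = 1.802e+04; ε/D = 0.000443; Haaland → f = 0.02719; ΔP_A = f(L/D)(ρV²/2) = 2975 Pa.
Pipe B: V = Q/A = 0.004433/0.01744 = 0.2543 m/s; Re = 1.202e+04; ε/D = 1.61e-05; Haaland → f = 0.0294; ΔP_B = f(L/D)(ρV²/2) = 189.7 Pa.
ΔP_A/ΔP_B = 2975/189.7 = 15.7.

ΔP_A/ΔP_B ≈ 15.7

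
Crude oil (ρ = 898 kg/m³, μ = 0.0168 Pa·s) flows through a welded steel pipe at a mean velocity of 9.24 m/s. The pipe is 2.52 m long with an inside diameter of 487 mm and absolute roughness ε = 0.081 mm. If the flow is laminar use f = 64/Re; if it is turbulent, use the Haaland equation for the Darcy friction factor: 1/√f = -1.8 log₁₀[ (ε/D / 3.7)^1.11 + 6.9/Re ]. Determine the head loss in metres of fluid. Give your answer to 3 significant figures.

h_f ≈ 0.366 m

Reynolds number Re = ρVD/μ = 898 · 9.24 · 0.487 / 0.0168 = 2.405e+05.
Re > 4000 → turbulent. Relative roughness ε/D = 8.1e-05/0.487 = 0.000166. Haaland: 1/√f = -1.8 log₁₀[(0.000166/3.7)^1.11 + 6.9/2.405e+05] = -1.8 log₁₀[1.49e-05 + 2.87e-05] = 7.848, so f = 0.01623.
Darcy-Weisbach: ΔP = f(L/D)(ρV²/2) = 0.01623·(2.52/0.487)·(898·9.24²/2) = 0.01623·5.175·3.833e+04 = 3220 Pa.
Head loss h_f = ΔP/(ρg) = 3220/(898·9.81) = 0.366 m.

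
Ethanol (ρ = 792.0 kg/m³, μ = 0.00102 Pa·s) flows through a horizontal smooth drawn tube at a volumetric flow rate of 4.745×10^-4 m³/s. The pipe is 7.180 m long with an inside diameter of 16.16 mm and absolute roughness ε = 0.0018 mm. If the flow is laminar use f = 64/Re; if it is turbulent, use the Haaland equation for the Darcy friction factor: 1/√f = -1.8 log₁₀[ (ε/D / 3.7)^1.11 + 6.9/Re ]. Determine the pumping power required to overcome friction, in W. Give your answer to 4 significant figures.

Cross-sectional area A = πD²/4 = π(0.01616)²/4 = 0.0002051 m²; mean velocity V = Q/A = 0.0004745/0.0002051 = 2.313 m/s.
Reynolds number Re = ρVD/μ = 792 · 2.313 · 0.01616 / 0.00102 = 2.903e+04.
Re > 4000 → turbulent. Relative roughness ε/D = 1.8e-06/0.01616 = 0.000111. Haaland: 1/√f = -1.8 log₁₀[(0.000111/3.7)^1.11 + 6.9/2.903e+04] = -1.8 log₁₀[9.58e-06 + 0.000238] = 6.492, so f = 0.02372.
Darcy-Weisbach: ΔP = f(L/D)(ρV²/2) = 0.02372·(7.18/0.01616)·(792·2.313²/2) = 0.02372·444.3·2119 = 2.234e+04 Pa.
Pumping power P = QΔP = 0.0004745·2.234e+04 = 10.601 W = 10.60 W.

P ≈ 10.60 W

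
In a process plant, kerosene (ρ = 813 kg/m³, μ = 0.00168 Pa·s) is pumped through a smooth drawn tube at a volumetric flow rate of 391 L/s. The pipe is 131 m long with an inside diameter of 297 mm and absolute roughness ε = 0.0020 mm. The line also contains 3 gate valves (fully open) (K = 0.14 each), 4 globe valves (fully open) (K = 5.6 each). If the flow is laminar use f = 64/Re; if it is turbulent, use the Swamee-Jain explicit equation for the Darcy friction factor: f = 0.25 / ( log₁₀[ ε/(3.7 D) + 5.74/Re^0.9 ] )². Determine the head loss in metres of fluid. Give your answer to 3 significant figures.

Q = 391 L/s = 391/1000 = 0.391 m³/s.
Cross-sectional area A = πD²/4 = π(0.297)²/4 = 0.06928 m²; mean velocity V = Q/A = 0.391/0.06928 = 5.644 m/s.
Reynolds number Re = ρVD/μ = 813 · 5.644 · 0.297 / 0.00168 = 8.112e+05.
Re > 4000 → turbulent. Relative roughness ε/D = 2e-06/0.297 = 6.73e-06. Swamee-Jain: f = 0.25/(log₁₀[6.73e-06/3.7 + 5.74/8.112e+05^0.9])² = 0.25/(log₁₀[1.82e-06 + 2.76e-05])² = 0.25/(-4.532)² = 0.01217.
Total minor-loss coefficient ΣK = 3·0.14 + 4·5.6 = 22.8.
ΔP = [f·L/D + ΣK]·(ρV²/2) = [0.01217·131/0.297 + 22.8]·(813·5.644²/2) = [5.37 + 22.8]·1.295e+04 = 3.65e+05 Pa.
Head loss h_f = ΔP/(ρg) = 3.65e+05/(813·9.81) = 45.8 m.

h_f ≈ 45.8 m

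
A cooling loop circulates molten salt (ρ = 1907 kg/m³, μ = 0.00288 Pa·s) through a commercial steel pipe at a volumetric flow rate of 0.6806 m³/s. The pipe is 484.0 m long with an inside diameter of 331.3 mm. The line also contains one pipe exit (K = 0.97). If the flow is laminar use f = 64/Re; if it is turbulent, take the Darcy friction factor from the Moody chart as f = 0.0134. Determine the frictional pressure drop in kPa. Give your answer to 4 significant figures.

Cross-sectional area A = πD²/4 = π(0.3313)²/4 = 0.08621 m²; mean velocity V = Q/A = 0.6806/0.08621 = 7.895 m/s.
Reynolds number Re = ρVD/μ = 1907 · 7.895 · 0.3313 / 0.00288 = 1.732e+06.
Re > 4000 → turbulent; use the Moody-chart value f = 0.0134.
Total minor-loss coefficient ΣK = 1·0.97 = 0.97.
ΔP = [f·L/D + ΣK]·(ρV²/2) = [0.0134·484/0.3313 + 0.97]·(1907·7.895²/2) = [19.58 + 0.97]·5.943e+04 = 1.221e+06 Pa.
ΔP = 1.221e+06 Pa = 1221 kPa.

ΔP ≈ 1221 kPa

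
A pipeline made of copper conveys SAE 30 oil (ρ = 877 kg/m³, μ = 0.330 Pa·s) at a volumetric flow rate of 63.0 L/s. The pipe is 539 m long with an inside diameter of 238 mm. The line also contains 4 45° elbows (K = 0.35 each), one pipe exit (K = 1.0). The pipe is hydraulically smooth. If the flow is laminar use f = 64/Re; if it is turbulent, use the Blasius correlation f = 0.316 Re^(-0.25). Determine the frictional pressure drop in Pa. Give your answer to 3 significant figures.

Q = 63.0 L/s = 63.0/1000 = 0.063 m³/s.
Cross-sectional area A = πD²/4 = π(0.238)²/4 = 0.04449 m²; mean velocity V = Q/A = 0.063/0.04449 = 1.416 m/s.
Reynolds number Re = ρVD/μ = 877 · 1.416 · 0.238 / 0.33 = 895.7.
Re < 2300 → laminar flow, so f = 64/Re = 64/895.7 = 0.07145 (the turbulent correlation is not needed).
Total minor-loss coefficient ΣK = 4·0.35 + 1·1 = 2.4.
ΔP = [f·L/D + ΣK]·(ρV²/2) = [0.07145·539/0.238 + 2.4]·(877·1.416²/2) = [161.8 + 2.4]·879.4 = 1.444e+05 Pa.

ΔP ≈ 144000 Pa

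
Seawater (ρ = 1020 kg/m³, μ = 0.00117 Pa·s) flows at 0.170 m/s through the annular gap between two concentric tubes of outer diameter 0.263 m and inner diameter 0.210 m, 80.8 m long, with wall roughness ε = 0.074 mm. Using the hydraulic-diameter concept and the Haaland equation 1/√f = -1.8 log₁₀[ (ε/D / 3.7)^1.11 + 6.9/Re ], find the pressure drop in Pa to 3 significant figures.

ΔP ≈ 779 Pa

Hydraulic diameter D_h = 4A/P = D_o - D_i = 0.263 - 0.21 = 0.053 m.
Re = ρVD_h/μ = 1020·0.17·0.053/0.00117 = 7855.
ε/D_h = 7.4e-05/0.053 = 0.0014; Haaland gives 1/√f = -1.8 log₁₀[0.000159+0.000878] = 5.372, so f = 0.03466.
ΔP = f(L/D_h)(ρV²/2) = 0.03466·80.8/0.053·14.74 = 778.7 Pa.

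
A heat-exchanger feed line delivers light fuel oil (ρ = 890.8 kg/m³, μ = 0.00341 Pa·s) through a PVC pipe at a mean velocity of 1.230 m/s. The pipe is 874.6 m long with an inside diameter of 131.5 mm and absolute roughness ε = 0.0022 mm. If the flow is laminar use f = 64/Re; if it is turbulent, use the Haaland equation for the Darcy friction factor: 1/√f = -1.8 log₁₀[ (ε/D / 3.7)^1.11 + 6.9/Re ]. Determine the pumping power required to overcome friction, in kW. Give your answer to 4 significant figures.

P ≈ 1.614 kW

Reynolds number Re = ρVD/μ = 890.8 · 1.23 · 0.1315 / 0.00341 = 4.225e+04.
Re > 4000 → turbulent. Relative roughness ε/D = 2.2e-06/0.1315 = 1.67e-05. Haaland: 1/√f = -1.8 log₁₀[(1.67e-05/3.7)^1.11 + 6.9/4.225e+04] = -1.8 log₁₀[1.17e-06 + 0.000163] = 6.811, so f = 0.02156.
Darcy-Weisbach: ΔP = f(L/D)(ρV²/2) = 0.02156·(874.6/0.1315)·(890.8·1.23²/2) = 0.02156·6651·673.8 = 9.661e+04 Pa.
Q = V·A = 1.23·0.01358 = 0.01671 m³/s.
Pumping power P = QΔP = 0.01671·9.661e+04 = 1613.9 W = 1.614 kW.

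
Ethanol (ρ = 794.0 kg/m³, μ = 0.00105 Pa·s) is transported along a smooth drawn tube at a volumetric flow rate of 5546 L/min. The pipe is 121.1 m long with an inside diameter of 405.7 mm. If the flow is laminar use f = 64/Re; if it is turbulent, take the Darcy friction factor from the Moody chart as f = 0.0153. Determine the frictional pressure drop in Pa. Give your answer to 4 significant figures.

Q = 5546 L/min = 5546/60000 = 0.09243 m³/s.
Cross-sectional area A = πD²/4 = π(0.4057)²/4 = 0.1293 m²; mean velocity V = Q/A = 0.09243/0.1293 = 0.715 m/s.
Reynolds number Re = ρVD/μ = 794 · 0.715 · 0.4057 / 0.00105 = 2.194e+05.
Re > 4000 → turbulent; use the Moody-chart value f = 0.0153.
Darcy-Weisbach: ΔP = f(L/D)(ρV²/2) = 0.0153·(121.1/0.4057)·(794·0.715²/2) = 0.0153·298.5·203 = 927 Pa.

ΔP ≈ 927.0 Pa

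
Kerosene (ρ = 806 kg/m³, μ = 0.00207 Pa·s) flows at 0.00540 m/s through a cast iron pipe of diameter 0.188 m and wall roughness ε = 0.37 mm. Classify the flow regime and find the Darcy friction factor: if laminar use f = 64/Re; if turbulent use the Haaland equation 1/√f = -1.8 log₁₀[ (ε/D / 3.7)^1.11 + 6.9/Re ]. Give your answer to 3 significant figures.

f ≈ 0.162

Re = ρVD/μ = 806·0.0054·0.188/0.00207 = 395.3.
Re < 2300 → laminar, so f = 64/Re = 0.1619 (roughness is irrelevant in laminar flow).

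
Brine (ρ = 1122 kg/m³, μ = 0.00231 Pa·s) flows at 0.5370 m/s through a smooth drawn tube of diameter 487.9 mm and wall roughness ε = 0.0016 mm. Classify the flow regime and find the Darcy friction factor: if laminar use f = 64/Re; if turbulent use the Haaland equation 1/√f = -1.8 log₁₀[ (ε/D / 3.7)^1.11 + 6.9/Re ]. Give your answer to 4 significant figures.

f ≈ 0.01697

Re = ρVD/μ = 1122·0.537·0.4879/0.00231 = 1.273e+05.
Re > 4000 → turbulent. ε/D = 1.6e-06/0.4879 = 3.28e-06; Haaland: 1/√f = -1.8 log₁₀[1.91e-07 + 5.42e-05] = 7.676, so f = 0.01697.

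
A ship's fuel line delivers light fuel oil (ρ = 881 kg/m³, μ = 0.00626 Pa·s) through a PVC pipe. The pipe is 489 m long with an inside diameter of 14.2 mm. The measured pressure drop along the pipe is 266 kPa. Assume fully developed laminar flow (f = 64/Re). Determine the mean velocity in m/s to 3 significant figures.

For laminar flow, f = 64/Re with Re = ρVD/μ, so Darcy-Weisbach reduces to ΔP = 32μLV/D². Solving for V: V = ΔP·D²/(32μL) = 2.66e+05·(0.0142)²/(32·0.00626·489) = 0.5476 m/s.
Check: Re = ρVD/μ = 881·0.5476·0.0142/0.00626 = 1094 < 2300, so the laminar assumption holds.

V ≈ 0.548 m/s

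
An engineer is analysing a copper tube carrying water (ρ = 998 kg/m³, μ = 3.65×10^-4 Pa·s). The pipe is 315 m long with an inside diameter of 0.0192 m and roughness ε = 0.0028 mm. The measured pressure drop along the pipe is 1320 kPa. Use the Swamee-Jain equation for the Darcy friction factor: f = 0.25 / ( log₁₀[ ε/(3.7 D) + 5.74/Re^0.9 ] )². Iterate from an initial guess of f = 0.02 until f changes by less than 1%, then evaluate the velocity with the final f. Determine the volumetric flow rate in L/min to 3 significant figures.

Q ≈ 53.0 L/min

Rearranging Darcy-Weisbach: V = √(2·ΔP·D/(f·L·ρ)). With ε/D = 2.8e-06/0.0192 = 0.000146, iterate starting from f = 0.02:
  f = 0.02 → V = √(2·1.32e+06·0.0192/(0.02·315·998)) = 2.839 m/s; Re = ρVD/μ = 1.491e+05; f → 0.0175
  f = 0.0175 → V = 3.035 m/s; Re = 1.593e+05; f → 0.01732
  f = 0.01732 → V = 3.051 m/s; Re = 1.602e+05; f → 0.01731
Converged (Δf/f < 1%). With the final f = 0.01731: V = √(2·1.32e+06·0.0192/(0.01731·315·998)) = 3.052 m/s.
Q = V·A = 3.052·(π/4·0.0192²) = 0.0008837 m³/s = 53.0 L/min.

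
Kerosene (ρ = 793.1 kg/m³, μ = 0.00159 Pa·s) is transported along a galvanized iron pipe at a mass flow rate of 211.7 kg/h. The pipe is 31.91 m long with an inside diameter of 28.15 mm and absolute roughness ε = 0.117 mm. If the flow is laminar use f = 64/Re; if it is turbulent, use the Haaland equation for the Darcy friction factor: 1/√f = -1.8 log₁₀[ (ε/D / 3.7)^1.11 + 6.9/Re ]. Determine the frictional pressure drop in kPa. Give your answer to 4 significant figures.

ΔP ≈ 0.2441 kPa

ṁ = 211.7 kg/h = 211.7/3600 = 0.05881 kg/s.
A = πD²/4 = π(0.02815)²/4 = 0.0006224 m²; mean velocity V = ṁ/(ρA) = 0.05881/(793.1 · 0.0006224) = 0.1191 m/s.
Reynolds number Re = ρVD/μ = 793.1 · 0.1191 · 0.02815 / 0.00159 = 1673.
Re < 2300 → laminar flow, so f = 64/Re = 64/1673 = 0.03826 (the turbulent correlation is not needed).
Darcy-Weisbach: ΔP = f(L/D)(ρV²/2) = 0.03826·(31.91/0.02815)·(793.1·0.1191²/2) = 0.03826·1134·5.628 = 244.1 Pa.
ΔP = 244.1 Pa = 0.2441 kPa.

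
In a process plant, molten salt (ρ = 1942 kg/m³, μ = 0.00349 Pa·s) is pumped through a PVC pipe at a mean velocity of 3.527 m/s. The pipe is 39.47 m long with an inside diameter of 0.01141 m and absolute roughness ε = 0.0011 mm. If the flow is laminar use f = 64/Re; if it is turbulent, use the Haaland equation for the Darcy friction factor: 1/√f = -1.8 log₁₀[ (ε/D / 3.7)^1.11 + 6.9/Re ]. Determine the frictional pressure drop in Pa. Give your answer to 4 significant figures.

ΔP ≈ 1053000 Pa

Reynolds number Re = ρVD/μ = 1942 · 3.527 · 0.01141 / 0.00349 = 2.239e+04.
Re > 4000 → turbulent. Relative roughness ε/D = 1.1e-06/0.01141 = 9.64e-05. Haaland: 1/√f = -1.8 log₁₀[(9.64e-05/3.7)^1.11 + 6.9/2.239e+04] = -1.8 log₁₀[8.16e-06 + 0.000308] = 6.3, so f = 0.0252.
Darcy-Weisbach: ΔP = f(L/D)(ρV²/2) = 0.0252·(39.47/0.01141)·(1942·3.527²/2) = 0.0252·3459·1.208e+04 = 1.053e+06 Pa.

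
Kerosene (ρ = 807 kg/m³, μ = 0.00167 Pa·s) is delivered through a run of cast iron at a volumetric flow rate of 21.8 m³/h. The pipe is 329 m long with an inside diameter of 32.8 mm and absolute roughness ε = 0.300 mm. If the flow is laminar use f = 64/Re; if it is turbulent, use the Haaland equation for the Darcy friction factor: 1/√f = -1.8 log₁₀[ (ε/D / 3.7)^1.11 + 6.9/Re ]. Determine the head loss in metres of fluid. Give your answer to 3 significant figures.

h_f ≈ 981 m

Q = 21.8 m³/h = 21.8/3600 = 0.006056 m³/s.
Cross-sectional area A = πD²/4 = π(0.0328)²/4 = 0.000845 m²; mean velocity V = Q/A = 0.006056/0.000845 = 7.167 m/s.
Reynolds number Re = ρVD/μ = 807 · 7.167 · 0.0328 / 0.00167 = 1.136e+05.
Re > 4000 → turbulent. Relative roughness ε/D = 0.0003/0.0328 = 0.00915. Haaland: 1/√f = -1.8 log₁₀[(0.00915/3.7)^1.11 + 6.9/1.136e+05] = -1.8 log₁₀[0.00128 + 6.07e-05] = 5.172, so f = 0.03738.
Darcy-Weisbach: ΔP = f(L/D)(ρV²/2) = 0.03738·(329/0.0328)·(807·7.167²/2) = 0.03738·1.003e+04·2.072e+04 = 7.77e+06 Pa.
Head loss h_f = ΔP/(ρg) = 7.77e+06/(807·9.81) = 981 m.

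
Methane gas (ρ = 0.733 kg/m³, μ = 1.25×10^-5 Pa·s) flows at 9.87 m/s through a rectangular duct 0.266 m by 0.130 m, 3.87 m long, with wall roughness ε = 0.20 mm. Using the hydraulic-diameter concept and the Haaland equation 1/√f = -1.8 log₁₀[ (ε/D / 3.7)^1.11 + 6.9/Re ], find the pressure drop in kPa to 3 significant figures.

ΔP ≈ 0.0178 kPa

Hydraulic diameter D_h = 4A/P = 4·(0.266·0.13)/(2·(0.266+0.13)) = 0.1383/0.792 = 0.1746 m.
Re = ρVD_h/μ = 0.733·9.87·0.1746/1.25e-05 = 1.011e+05.
ε/D_h = 0.0002/0.1746 = 0.00115; Haaland gives 1/√f = -1.8 log₁₀[0.000127+6.83e-05] = 6.676, so f = 0.02244.
ΔP = f(L/D_h)(ρV²/2) = 0.02244·3.87/0.1746·35.7 = 17.75 Pa.
ΔP = 0.0178 kPa.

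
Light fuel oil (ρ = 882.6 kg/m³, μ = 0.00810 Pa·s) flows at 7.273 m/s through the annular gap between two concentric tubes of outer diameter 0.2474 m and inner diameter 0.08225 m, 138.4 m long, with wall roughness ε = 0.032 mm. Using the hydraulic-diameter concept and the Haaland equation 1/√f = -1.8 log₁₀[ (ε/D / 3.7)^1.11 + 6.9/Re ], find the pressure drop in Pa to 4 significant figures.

Hydraulic diameter D_h = 4A/P = D_o - D_i = 0.2474 - 0.08225 = 0.1652 m.
Re = ρVD_h/μ = 882.6·7.273·0.1652/0.0081 = 1.309e+05.
ε/D_h = 3.2e-05/0.1652 = 0.000194; Haaland gives 1/√f = -1.8 log₁₀[1.77e-05+5.27e-05] = 7.474, so f = 0.0179.
ΔP = f(L/D_h)(ρV²/2) = 0.0179·138.4/0.1652·2.334e+04 = 3.502e+05 Pa.

ΔP ≈ 350200 Pa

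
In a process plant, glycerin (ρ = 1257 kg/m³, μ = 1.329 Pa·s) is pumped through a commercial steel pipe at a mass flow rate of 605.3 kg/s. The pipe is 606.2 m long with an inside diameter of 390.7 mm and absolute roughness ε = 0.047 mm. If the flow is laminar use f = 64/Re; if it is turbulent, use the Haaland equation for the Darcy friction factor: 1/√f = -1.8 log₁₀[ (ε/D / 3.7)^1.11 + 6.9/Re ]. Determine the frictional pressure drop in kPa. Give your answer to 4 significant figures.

A = πD²/4 = π(0.3907)²/4 = 0.1199 m²; mean velocity V = ṁ/(ρA) = 605.3/(1257 · 0.1199) = 4.017 m/s.
Reynolds number Re = ρVD/μ = 1257 · 4.017 · 0.3907 / 1.33 = 1484.
Re < 2300 → laminar flow, so f = 64/Re = 64/1484 = 0.04312 (the turbulent correlation is not needed).
Darcy-Weisbach: ΔP = f(L/D)(ρV²/2) = 0.04312·(606.2/0.3907)·(1257·4.017²/2) = 0.04312·1552·1.014e+04 = 6.784e+05 Pa.
ΔP = 6.784e+05 Pa = 678.4 kPa.

ΔP ≈ 678.4 kPa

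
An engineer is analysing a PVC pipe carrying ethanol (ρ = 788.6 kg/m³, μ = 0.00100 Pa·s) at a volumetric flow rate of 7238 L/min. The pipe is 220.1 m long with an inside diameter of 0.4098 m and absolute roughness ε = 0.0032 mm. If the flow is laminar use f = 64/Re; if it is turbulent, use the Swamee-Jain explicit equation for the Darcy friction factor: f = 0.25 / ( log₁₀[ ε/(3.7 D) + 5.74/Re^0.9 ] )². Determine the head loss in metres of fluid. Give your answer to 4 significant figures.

Q = 7238 L/min = 7238/60000 = 0.1206 m³/s.
Cross-sectional area A = πD²/4 = π(0.4098)²/4 = 0.1319 m²; mean velocity V = Q/A = 0.1206/0.1319 = 0.9146 m/s.
Reynolds number Re = ρVD/μ = 788.6 · 0.9146 · 0.4098 / 0.001 = 2.956e+05.
Re > 4000 → turbulent. Relative roughness ε/D = 3.2e-06/0.4098 = 7.81e-06. Swamee-Jain: f = 0.25/(log₁₀[7.81e-06/3.7 + 5.74/2.956e+05^0.9])² = 0.25/(log₁₀[2.11e-06 + 6.84e-05])² = 0.25/(-4.151)² = 0.01451.
Darcy-Weisbach: ΔP = f(L/D)(ρV²/2) = 0.01451·(220.1/0.4098)·(788.6·0.9146²/2) = 0.01451·537.1·329.8 = 2570 Pa.
Head loss h_f = ΔP/(ρg) = 2570/(788.6·9.81) = 0.3322 m.

h_f ≈ 0.3322 m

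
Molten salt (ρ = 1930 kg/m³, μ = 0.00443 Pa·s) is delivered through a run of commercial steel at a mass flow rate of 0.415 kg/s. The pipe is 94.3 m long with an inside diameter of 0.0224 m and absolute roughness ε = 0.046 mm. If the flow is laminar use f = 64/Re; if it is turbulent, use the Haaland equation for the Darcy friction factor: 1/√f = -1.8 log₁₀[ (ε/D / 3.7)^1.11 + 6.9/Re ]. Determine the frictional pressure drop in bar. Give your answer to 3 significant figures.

ΔP ≈ 0.472 bar

A = πD²/4 = π(0.0224)²/4 = 0.0003941 m²; mean velocity V = ṁ/(ρA) = 0.415/(1930 · 0.0003941) = 0.5456 m/s.
Reynolds number Re = ρVD/μ = 1930 · 0.5456 · 0.0224 / 0.00443 = 5325.
Re > 4000 → turbulent. Relative roughness ε/D = 4.6e-05/0.0224 = 0.00205. Haaland: 1/√f = -1.8 log₁₀[(0.00205/3.7)^1.11 + 6.9/5325] = -1.8 log₁₀[0.000243 + 0.0013] = 5.063, so f = 0.03901.
Darcy-Weisbach: ΔP = f(L/D)(ρV²/2) = 0.03901·(94.3/0.0224)·(1930·0.5456²/2) = 0.03901·4210·287.3 = 4.718e+04 Pa.
ΔP = 4.718e+04 Pa = 0.472 bar.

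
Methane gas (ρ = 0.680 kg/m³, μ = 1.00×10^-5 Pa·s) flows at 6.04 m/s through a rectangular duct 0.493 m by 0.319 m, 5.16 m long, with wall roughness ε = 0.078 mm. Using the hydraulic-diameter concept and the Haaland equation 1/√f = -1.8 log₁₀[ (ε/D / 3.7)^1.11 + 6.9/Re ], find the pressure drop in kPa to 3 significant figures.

Hydraulic diameter D_h = 4A/P = 4·(0.493·0.319)/(2·(0.493+0.319)) = 0.6291/1.624 = 0.3874 m.
Re = ρVD_h/μ = 0.68·6.04·0.3874/1e-05 = 1.591e+05.
ε/D_h = 7.8e-05/0.3874 = 0.000201; Haaland gives 1/√f = -1.8 log₁₀[1.85e-05+4.34e-05] = 7.576, so f = 0.01742.
ΔP = f(L/D_h)(ρV²/2) = 0.01742·5.16/0.3874·12.4 = 2.879 Pa.
ΔP = 0.00288 kPa.

ΔP ≈ 0.00288 kPa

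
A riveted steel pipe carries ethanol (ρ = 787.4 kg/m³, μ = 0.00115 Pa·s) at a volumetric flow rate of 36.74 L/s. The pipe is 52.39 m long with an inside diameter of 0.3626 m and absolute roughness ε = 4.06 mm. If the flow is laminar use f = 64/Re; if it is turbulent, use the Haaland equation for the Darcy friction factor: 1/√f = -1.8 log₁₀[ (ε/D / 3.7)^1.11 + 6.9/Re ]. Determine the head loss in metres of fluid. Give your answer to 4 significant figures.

Q = 36.74 L/s = 36.74/1000 = 0.03674 m³/s.
Cross-sectional area A = πD²/4 = π(0.3626)²/4 = 0.1033 m²; mean velocity V = Q/A = 0.03674/0.1033 = 0.3558 m/s.
Reynolds number Re = ρVD/μ = 787.4 · 0.3558 · 0.3626 / 0.00115 = 8.833e+04.
Re > 4000 → turbulent. Relative roughness ε/D = 0.00406/0.3626 = 0.0112. Haaland: 1/√f = -1.8 log₁₀[(0.0112/3.7)^1.11 + 6.9/8.833e+04] = -1.8 log₁₀[0.0016 + 7.81e-05] = 4.996, so f = 0.04007.
Darcy-Weisbach: ΔP = f(L/D)(ρV²/2) = 0.04007·(52.39/0.3626)·(787.4·0.3558²/2) = 0.04007·144.5·49.84 = 288.5 Pa.
Head loss h_f = ΔP/(ρg) = 288.5/(787.4·9.81) = 0.03735 m.

h_f ≈ 0.03735 m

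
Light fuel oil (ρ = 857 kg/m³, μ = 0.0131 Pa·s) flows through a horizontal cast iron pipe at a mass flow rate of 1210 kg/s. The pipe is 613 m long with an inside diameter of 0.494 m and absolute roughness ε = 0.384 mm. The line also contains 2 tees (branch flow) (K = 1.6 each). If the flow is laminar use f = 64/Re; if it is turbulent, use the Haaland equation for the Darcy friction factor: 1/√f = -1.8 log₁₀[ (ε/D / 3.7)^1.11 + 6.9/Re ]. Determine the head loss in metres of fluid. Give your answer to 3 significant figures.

h_f ≈ 76.7 m

A = πD²/4 = π(0.494)²/4 = 0.1917 m²; mean velocity V = ṁ/(ρA) = 1210/(857 · 0.1917) = 7.366 m/s.
Reynolds number Re = ρVD/μ = 857 · 7.366 · 0.494 / 0.0131 = 2.381e+05.
Re > 4000 → turbulent. Relative roughness ε/D = 0.000384/0.494 = 0.000777. Haaland: 1/√f = -1.8 log₁₀[(0.000777/3.7)^1.11 + 6.9/2.381e+05] = -1.8 log₁₀[8.28e-05 + 2.9e-05] = 7.113, so f = 0.01976.
Total minor-loss coefficient ΣK = 2·1.6 = 3.2.
ΔP = [f·L/D + ΣK]·(ρV²/2) = [0.01976·613/0.494 + 3.2]·(857·7.366²/2) = [24.53 + 3.2]·2.325e+04 = 6.447e+05 Pa.
Head loss h_f = ΔP/(ρg) = 6.447e+05/(857·9.81) = 76.7 m.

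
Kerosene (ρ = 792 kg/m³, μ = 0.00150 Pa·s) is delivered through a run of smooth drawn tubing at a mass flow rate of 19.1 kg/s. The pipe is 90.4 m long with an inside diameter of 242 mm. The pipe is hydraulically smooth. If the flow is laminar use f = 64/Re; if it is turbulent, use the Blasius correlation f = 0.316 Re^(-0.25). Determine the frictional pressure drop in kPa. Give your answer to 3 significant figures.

ΔP ≈ 0.799 kPa

A = πD²/4 = π(0.242)²/4 = 0.046 m²; mean velocity V = ṁ/(ρA) = 19.1/(792 · 0.046) = 0.5243 m/s.
Reynolds number Re = ρVD/μ = 792 · 0.5243 · 0.242 / 0.0015 = 6.699e+04.
Re > 4000 → turbulent. Smooth-pipe (Blasius): f = 0.316 Re^(-0.25) = 0.316/(6.699e+04)^0.25 = 0.01964.
Darcy-Weisbach: ΔP = f(L/D)(ρV²/2) = 0.01964·(90.4/0.242)·(792·0.5243²/2) = 0.01964·373.6·108.9 = 798.7 Pa.
ΔP = 798.7 Pa = 0.799 kPa.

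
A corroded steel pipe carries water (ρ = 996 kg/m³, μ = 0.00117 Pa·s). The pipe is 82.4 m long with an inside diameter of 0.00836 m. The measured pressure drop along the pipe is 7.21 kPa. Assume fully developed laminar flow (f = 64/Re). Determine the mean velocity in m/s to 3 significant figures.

For laminar flow, f = 64/Re with Re = ρVD/μ, so Darcy-Weisbach reduces to ΔP = 32μLV/D². Solving for V: V = ΔP·D²/(32μL) = 7210·(0.00836)²/(32·0.00117·82.4) = 0.1633 m/s.
Check: Re = ρVD/μ = 996·0.1633·0.00836/0.00117 = 1162 < 2300, so the laminar assumption holds.

V ≈ 0.163 m/s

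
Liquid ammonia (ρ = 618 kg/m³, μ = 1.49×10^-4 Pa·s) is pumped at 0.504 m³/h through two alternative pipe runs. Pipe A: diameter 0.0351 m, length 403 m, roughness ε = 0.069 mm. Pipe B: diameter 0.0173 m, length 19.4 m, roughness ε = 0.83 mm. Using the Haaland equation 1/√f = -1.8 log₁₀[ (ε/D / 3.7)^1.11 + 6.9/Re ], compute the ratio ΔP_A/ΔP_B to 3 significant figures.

ΔP_A/ΔP_B ≈ 0.249

Pipe A: V = Q/A = 0.00014/0.0009676 = 0.1447 m/s; Re = 2.106e+04; ε/D = 0.00197; Haaland → f = 0.02918; ΔP_A = f(L/D)(ρV²/2) = 2167 Pa.
Pipe B: V = Q/A = 0.00014/0.0002351 = 0.5956 m/s; Re = 4.274e+04; ε/D = 0.048; Haaland → f = 0.07092; ΔP_B = f(L/D)(ρV²/2) = 8717 Pa.
ΔP_A/ΔP_B = 2167/8717 = 0.249.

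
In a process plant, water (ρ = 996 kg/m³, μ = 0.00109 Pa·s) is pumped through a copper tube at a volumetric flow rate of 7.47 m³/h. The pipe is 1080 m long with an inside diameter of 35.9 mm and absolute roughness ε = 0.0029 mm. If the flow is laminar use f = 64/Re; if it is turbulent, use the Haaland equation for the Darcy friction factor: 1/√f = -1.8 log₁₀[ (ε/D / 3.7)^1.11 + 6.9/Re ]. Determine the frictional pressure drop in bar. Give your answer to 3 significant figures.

Q = 7.47 m³/h = 7.47/3600 = 0.002075 m³/s.
Cross-sectional area A = πD²/4 = π(0.0359)²/4 = 0.001012 m²; mean velocity V = Q/A = 0.002075/0.001012 = 2.05 m/s.
Reynolds number Re = ρVD/μ = 996 · 2.05 · 0.0359 / 0.00109 = 6.725e+04.
Re > 4000 → turbulent. Relative roughness ε/D = 2.9e-06/0.0359 = 8.08e-05. Haaland: 1/√f = -1.8 log₁₀[(8.08e-05/3.7)^1.11 + 6.9/6.725e+04] = -1.8 log₁₀[6.71e-06 + 0.000103] = 7.13, so f = 0.01967.
Darcy-Weisbach: ΔP = f(L/D)(ρV²/2) = 0.01967·(1080/0.0359)·(996·2.05²/2) = 0.01967·3.008e+04·2093 = 1.238e+06 Pa.
ΔP = 1.238e+06 Pa = 12.4 bar.

ΔP ≈ 12.4 bar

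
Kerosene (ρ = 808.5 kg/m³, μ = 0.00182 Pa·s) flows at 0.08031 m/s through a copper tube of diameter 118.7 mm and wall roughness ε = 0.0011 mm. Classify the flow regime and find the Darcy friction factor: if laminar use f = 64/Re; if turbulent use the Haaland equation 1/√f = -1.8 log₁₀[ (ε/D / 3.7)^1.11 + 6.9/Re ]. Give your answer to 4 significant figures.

f ≈ 0.03971

Re = ρVD/μ = 808.5·0.08031·0.1187/0.00182 = 4235.
Re > 4000 → turbulent. ε/D = 1.1e-06/0.1187 = 9.27e-06; Haaland: 1/√f = -1.8 log₁₀[6.06e-07 + 0.00163] = 5.018, so f = 0.03971.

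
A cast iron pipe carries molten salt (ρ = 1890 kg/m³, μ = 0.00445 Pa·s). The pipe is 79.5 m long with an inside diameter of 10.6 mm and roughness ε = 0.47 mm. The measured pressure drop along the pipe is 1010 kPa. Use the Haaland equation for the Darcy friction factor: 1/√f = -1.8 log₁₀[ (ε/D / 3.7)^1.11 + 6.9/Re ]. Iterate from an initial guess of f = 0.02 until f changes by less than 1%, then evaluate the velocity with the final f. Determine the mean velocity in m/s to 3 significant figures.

Rearranging Darcy-Weisbach: V = √(2·ΔP·D/(f·L·ρ)). With ε/D = 0.00047/0.0106 = 0.0443, iterate starting from f = 0.02:
  f = 0.02 → V = √(2·1.01e+06·0.0106/(0.02·79.5·1890)) = 2.669 m/s; Re = ρVD/μ = 1.202e+04; f → 0.06998
  f = 0.06998 → V = 1.427 m/s; Re = 6425; f → 0.07178
  f = 0.07178 → V = 1.409 m/s; Re = 6344; f → 0.07183
Converged (Δf/f < 1%). With the final f = 0.07183: V = √(2·1.01e+06·0.0106/(0.07183·79.5·1890)) = 1.409 m/s.

V ≈ 1.41 m/s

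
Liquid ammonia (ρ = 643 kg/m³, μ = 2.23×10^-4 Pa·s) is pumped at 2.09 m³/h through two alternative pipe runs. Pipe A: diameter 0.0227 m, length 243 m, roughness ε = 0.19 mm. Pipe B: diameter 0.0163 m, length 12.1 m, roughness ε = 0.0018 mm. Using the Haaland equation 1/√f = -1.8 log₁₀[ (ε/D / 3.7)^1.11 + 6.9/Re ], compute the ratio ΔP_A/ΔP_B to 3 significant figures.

Pipe A: V = Q/A = 0.0005806/0.0004047 = 1.435 m/s; Re = 9.389e+04; ε/D = 0.00837; Haaland → f = 0.03645; ΔP_A = f(L/D)(ρV²/2) = 2.582e+05 Pa.
Pipe B: V = Q/A = 0.0005806/0.0002087 = 2.782 m/s; Re = 1.308e+05; ε/D = 0.00011; Haaland → f = 0.01745; ΔP_B = f(L/D)(ρV²/2) = 3.223e+04 Pa.
ΔP_A/ΔP_B = 2.582e+05/3.223e+04 = 8.01.

ΔP_A/ΔP_B ≈ 8.01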